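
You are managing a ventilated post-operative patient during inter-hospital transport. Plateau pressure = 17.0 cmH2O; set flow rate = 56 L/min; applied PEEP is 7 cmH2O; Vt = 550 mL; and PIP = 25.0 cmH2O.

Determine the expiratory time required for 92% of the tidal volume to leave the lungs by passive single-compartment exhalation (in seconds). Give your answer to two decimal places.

Flow: 56 L/min ÷ 60 = 0.9333 L/s.
R = (PIP − Pplat)/V̇ = (25.0 − 17.0) / 0.9333 = 8.0/0.9333 = 8.572 cmH2O·s/L.
C = Vt/(Pplat − PEEP) = 550.0 / (17.0 − 7) = 550.0/10.0 = 55.0 mL/cmH2O.
τ = R × C = 8.572 × 0.055 L/cmH2O = 0.4715 s.
t = −τ·ln(1 − 0.92) = −0.4715·ln(0.08) = 1.191 s.

1.19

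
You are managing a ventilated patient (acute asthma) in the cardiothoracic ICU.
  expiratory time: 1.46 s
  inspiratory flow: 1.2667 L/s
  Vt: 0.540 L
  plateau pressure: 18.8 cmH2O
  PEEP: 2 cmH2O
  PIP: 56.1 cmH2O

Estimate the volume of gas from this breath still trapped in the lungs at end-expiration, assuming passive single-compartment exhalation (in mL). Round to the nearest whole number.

115

R = (PIP − Pplat)/V̇ = (56.1 − 18.8) / 1.2667 = 37.3/1.2667 = 29.447 cmH2O·s/L.
C = Vt/(Pplat − PEEP) = 540.0 / (18.8 − 2) = 540.0/16.8 = 32.143 mL/cmH2O.
τ = R × C = 29.447 × 0.03214 L/cmH2O = 0.9464 s.
Fraction remaining = e^(−Te/τ) = e^(−1.46/0.9464) = 0.2138.
Trapped volume = 540.0 × 0.2138 = 115.45 mL.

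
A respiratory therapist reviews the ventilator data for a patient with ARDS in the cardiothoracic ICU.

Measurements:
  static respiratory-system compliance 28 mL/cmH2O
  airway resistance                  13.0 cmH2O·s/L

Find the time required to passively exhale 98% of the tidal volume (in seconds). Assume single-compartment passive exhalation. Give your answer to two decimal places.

τ = R × C = 13.0 × 28 mL/cmH2O = 13.0 × 0.028 L/cmH2O = 0.364 s.
Exhaled fraction f = 1 − e^(−t/τ) → t = −τ·ln(1 − f) = −0.364·ln(0.02) = 1.424 s.

1.42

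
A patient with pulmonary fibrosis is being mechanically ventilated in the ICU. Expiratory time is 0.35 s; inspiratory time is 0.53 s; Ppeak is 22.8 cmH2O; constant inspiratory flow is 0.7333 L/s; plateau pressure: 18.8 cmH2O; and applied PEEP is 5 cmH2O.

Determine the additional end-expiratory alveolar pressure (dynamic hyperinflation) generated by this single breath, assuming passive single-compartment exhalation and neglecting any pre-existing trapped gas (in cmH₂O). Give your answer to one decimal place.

Vt = flow × Ti = 0.7333 L/s × 0.53 s × 1000 mL/L = 388.65 mL.
R = (PIP − Pplat)/V̇ = (22.8 − 18.8) / 0.7333 = 4.0/0.7333 = 5.455 cmH2O·s/L.
C = Vt/(Pplat − PEEP) = 388.65 / (18.8 − 5) = 388.65/13.8 = 28.163 mL/cmH2O.
τ = R × C = 5.455 × 0.02816 L/cmH2O = 0.1536 s.
Fraction remaining = e^(−Te/τ) = e^(−0.35/0.1536) = 0.1024; trapped volume = 388.65 × 0.1024 = 39.798 mL.
Additional alveolar pressure from trapping ≈ V_trapped / C = 39.798 / 28.163 = 1.413 cmH2O.

1.4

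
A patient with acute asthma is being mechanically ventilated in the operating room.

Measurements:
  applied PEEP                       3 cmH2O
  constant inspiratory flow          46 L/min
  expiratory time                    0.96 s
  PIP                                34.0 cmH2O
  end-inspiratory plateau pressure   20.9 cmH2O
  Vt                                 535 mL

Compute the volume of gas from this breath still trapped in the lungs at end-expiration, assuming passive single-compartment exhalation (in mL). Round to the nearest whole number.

82

Flow: 46 L/min ÷ 60 = 0.7667 L/s.
R = (PIP − Pplat)/V̇ = (34.0 − 20.9) / 0.7667 = 13.1/0.7667 = 17.086 cmH2O·s/L.
C = Vt/(Pplat − PEEP) = 535.0 / (20.9 − 3) = 535.0/17.9 = 29.888 mL/cmH2O.
τ = R × C = 17.086 × 0.02989 L/cmH2O = 0.5107 s.
Fraction remaining = e^(−Te/τ) = e^(−0.96/0.5107) = 0.1526.
Trapped volume = 535.0 × 0.1526 = 81.641 mL.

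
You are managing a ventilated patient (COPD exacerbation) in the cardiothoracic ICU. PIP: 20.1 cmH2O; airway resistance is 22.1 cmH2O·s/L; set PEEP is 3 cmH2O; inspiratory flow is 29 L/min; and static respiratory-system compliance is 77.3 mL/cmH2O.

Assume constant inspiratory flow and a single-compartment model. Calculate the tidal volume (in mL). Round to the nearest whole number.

496

Flow: 29 L/min ÷ 60 = 0.4833 L/s.
Equation of motion (constant flow): PIP = Vt/C + R·V̇ + PEEP.
Vt/C = PIP − R·V̇ − PEEP = 20.1 − 10.681 − 3 = 6.419 cmH2O.
Vt = C × 6.419 = 77.3 × 6.419 = 496.19 mL.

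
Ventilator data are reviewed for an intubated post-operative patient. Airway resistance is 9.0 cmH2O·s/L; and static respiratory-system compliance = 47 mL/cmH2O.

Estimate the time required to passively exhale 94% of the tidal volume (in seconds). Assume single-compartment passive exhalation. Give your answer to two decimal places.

1.19

τ = R × C = 9.0 × 47 mL/cmH2O = 9.0 × 0.047 L/cmH2O = 0.423 s.
Exhaled fraction f = 1 − e^(−t/τ) → t = −τ·ln(1 − f) = −0.423·ln(0.06) = 1.19 s.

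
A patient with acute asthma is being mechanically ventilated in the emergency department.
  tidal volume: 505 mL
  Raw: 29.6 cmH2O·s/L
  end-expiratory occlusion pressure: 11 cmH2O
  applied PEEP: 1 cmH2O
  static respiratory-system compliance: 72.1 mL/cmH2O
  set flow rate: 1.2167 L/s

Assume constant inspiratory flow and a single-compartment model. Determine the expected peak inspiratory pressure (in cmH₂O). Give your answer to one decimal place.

Total PEEP = 11 cmH2O (set 1 + intrinsic 10); this is the baseline alveolar pressure.
Equation of motion (constant flow): PIP = Vt/C + R·V̇ + PEEP.
PIP = 505/72.1 + 29.6×1.2167 + 11 = 7.004 + 36.014 + 11 = 54.018 cmH2O.

54.0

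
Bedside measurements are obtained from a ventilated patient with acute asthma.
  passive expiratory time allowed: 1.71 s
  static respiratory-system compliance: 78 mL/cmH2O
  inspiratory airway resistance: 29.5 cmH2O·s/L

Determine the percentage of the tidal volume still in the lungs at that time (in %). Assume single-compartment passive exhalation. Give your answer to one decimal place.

τ = R × C = 29.5 × 78 mL/cmH2O = 29.5 × 0.078 L/cmH2O = 2.301 s.
Passive exhalation: V(t)/V₀ = e^(−t/τ) = e^(−1.71/2.301) = 0.4756.
Fraction remaining = 0.4756 → 47.56%.

47.6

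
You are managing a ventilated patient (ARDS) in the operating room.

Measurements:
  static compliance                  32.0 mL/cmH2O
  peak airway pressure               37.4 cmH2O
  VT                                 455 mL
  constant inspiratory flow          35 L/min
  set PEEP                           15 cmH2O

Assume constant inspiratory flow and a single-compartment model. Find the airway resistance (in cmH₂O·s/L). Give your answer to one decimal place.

14.0

Flow: 35 L/min ÷ 60 = 0.5833 L/s.
Equation of motion (constant flow): PIP = Vt/C + R·V̇ + PEEP.
R·V̇ = PIP − Vt/C − PEEP = 37.4 − 455/32.0 − 15 = 37.4 − 14.219 − 15 = 8.181 cmH2O.
R = 8.181 / 0.5833 = 14.025 cmH2O·s/L.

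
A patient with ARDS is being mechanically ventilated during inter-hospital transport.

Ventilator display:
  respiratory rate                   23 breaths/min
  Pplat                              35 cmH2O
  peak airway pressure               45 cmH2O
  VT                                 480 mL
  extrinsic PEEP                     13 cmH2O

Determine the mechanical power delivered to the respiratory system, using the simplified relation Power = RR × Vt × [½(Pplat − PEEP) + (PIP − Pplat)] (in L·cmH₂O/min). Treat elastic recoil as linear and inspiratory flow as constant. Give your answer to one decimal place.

231.8

Per-breath work = Vt × [½(Pplat−PEEP) + (PIP−Pplat)] = 0.480 × [0.5×22.0 + 10.0] = 0.480 × 21.0 = 10.08 L·cmH2O.
Power = 23 × 10.08 = 231.84 L·cmH2O/min.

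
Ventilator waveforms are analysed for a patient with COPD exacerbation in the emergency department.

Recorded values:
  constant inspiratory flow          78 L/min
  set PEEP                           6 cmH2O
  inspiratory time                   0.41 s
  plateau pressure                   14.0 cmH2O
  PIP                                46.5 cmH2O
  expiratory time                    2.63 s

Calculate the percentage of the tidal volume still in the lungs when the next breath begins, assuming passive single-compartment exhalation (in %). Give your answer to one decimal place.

Flow: 78 L/min ÷ 60 = 1.3 L/s.
Vt = flow × Ti = 1.3 L/s × 0.41 s × 1000 mL/L = 533.0 mL.
R = (PIP − Pplat)/V̇ = (46.5 − 14.0) / 1.3 = 32.5/1.3 = 25.0 cmH2O·s/L.
C = Vt/(Pplat − PEEP) = 533.0 / (14.0 − 6) = 533.0/8.0 = 66.625 mL/cmH2O.
τ = R × C = 25.0 × 0.06663 L/cmH2O = 1.666 s.
Fraction remaining at end-expiration = e^(−Te/τ) = e^(−2.63/1.666) = 0.2063 → 20.63%.

20.6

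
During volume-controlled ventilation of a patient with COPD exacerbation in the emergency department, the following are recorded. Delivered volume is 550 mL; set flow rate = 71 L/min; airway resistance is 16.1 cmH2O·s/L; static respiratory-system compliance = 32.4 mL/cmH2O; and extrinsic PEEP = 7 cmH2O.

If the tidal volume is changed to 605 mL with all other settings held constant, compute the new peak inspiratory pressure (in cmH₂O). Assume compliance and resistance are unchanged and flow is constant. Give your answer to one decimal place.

44.7

Flow: 71 L/min ÷ 60 = 1.1833 L/s.
PIP = Vt/C + R·V̇ + PEEP (constant-flow equation of motion).
Only the elastic term changes: ΔPIP = ΔVt / C = (605 − 550) / 32.4 = 1.698 cmH2O.
Original PIP = 550/32.4 + 16.1×1.1833 + 7 = 43.026 cmH2O; new PIP = 43.026 + (1.698) = 44.724 cmH2O.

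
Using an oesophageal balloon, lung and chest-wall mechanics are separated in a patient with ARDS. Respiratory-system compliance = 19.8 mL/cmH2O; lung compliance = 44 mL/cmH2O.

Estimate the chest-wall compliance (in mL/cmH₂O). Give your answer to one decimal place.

36.0

1/Ccw = 1/Crs − 1/CL.
1/Ccw = 1/19.8 − 1/44 = 0.02778.
Ccw = 35.997 mL/cmH2O.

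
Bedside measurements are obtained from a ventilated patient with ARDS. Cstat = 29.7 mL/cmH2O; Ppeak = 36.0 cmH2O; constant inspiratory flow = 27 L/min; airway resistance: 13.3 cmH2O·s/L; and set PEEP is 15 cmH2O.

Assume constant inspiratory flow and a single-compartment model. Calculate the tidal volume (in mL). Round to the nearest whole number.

Flow: 27 L/min ÷ 60 = 0.45 L/s.
Equation of motion (constant flow): PIP = Vt/C + R·V̇ + PEEP.
Vt/C = PIP − R·V̇ − PEEP = 36.0 − 5.985 − 15 = 15.015 cmH2O.
Vt = C × 15.015 = 29.7 × 15.015 = 445.95 mL.

446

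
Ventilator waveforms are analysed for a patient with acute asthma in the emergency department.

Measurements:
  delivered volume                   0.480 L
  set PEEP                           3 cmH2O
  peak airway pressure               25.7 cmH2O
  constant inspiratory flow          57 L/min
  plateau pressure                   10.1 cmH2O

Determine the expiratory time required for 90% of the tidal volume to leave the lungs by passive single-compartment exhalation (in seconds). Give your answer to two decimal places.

2.56

Flow: 57 L/min ÷ 60 = 0.95 L/s.
R = (PIP − Pplat)/V̇ = (25.7 − 10.1) / 0.95 = 15.6/0.95 = 16.421 cmH2O·s/L.
C = Vt/(Pplat − PEEP) = 480.0 / (10.1 − 3) = 480.0/7.1 = 67.606 mL/cmH2O.
τ = R × C = 16.421 × 0.06761 L/cmH2O = 1.11 s.
t = −τ·ln(1 − 0.90) = −1.11·ln(0.1) = 2.556 s.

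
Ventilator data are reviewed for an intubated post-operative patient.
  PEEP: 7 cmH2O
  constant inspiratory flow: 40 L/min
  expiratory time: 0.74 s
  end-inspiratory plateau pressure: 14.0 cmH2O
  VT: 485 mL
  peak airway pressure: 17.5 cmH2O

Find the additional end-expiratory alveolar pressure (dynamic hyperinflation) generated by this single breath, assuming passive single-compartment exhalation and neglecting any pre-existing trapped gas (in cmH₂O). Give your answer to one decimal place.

Flow: 40 L/min ÷ 60 = 0.6667 L/s.
R = (PIP − Pplat)/V̇ = (17.5 − 14.0) / 0.6667 = 3.5/0.6667 = 5.25 cmH2O·s/L.
C = Vt/(Pplat − PEEP) = 485.0 / (14.0 − 7) = 485.0/7.0 = 69.286 mL/cmH2O.
τ = R × C = 5.25 × 0.06929 L/cmH2O = 0.3638 s.
Fraction remaining = e^(−Te/τ) = e^(−0.74/0.3638) = 0.1308; trapped volume = 485.0 × 0.1308 = 63.438 mL.
Additional alveolar pressure from trapping ≈ V_trapped / C = 63.438 / 69.286 = 0.9156 cmH2O.

0.9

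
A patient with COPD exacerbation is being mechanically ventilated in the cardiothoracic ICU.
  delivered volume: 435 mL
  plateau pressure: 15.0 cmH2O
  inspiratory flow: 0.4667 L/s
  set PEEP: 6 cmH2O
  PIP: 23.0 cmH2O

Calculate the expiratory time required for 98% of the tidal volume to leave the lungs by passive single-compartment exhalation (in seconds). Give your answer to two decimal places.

R = (PIP − Pplat)/V̇ = (23.0 − 15.0) / 0.4667 = 8.0/0.4667 = 17.142 cmH2O·s/L.
C = Vt/(Pplat − PEEP) = 435.0 / (15.0 − 6) = 435.0/9.0 = 48.333 mL/cmH2O.
τ = R × C = 17.142 × 0.04833 L/cmH2O = 0.8285 s.
t = −τ·ln(1 − 0.98) = −0.8285·ln(0.02) = 3.241 s.

3.24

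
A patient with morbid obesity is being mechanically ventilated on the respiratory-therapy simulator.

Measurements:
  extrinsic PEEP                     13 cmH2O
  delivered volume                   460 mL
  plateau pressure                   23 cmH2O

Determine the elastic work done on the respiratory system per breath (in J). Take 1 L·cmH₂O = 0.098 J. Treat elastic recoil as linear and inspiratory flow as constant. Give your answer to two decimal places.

Elastic work ≈ ½ × (Pplat − PEEP) × Vt = 0.5 × (23 − 13) × 0.460 L = 0.5 × 10.0 × 0.460 = 2.3 L·cmH2O.
× 0.098 J/(L·cmH2O) → 0.2254 J.

0.23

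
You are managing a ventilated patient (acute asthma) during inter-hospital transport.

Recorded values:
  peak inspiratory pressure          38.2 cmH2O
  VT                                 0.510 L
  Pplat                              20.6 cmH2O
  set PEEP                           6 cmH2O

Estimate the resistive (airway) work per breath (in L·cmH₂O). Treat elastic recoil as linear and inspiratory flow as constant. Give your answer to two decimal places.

With constant inspiratory flow the resistive pressure is constant at PIP − Pplat = 38.2 − 20.6 = 17.6 cmH2O, so resistive work = 17.6 × 0.510 = 8.976 L·cmH2O.

8.98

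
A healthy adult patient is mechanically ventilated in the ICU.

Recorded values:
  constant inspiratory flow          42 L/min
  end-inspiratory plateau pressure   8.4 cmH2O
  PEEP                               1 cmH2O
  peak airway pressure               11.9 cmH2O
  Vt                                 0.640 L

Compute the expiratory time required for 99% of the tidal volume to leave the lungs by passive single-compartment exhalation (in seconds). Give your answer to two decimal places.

Flow: 42 L/min ÷ 60 = 0.7 L/s.
R = (PIP − Pplat)/V̇ = (11.9 − 8.4) / 0.7 = 3.5/0.7 = 5.0 cmH2O·s/L.
C = Vt/(Pplat − PEEP) = 640.0 / (8.4 − 1) = 640.0/7.4 = 86.486 mL/cmH2O.
τ = R × C = 5.0 × 0.08649 L/cmH2O = 0.4325 s.
t = −τ·ln(1 − 0.99) = −0.4325·ln(0.01) = 1.992 s.

1.99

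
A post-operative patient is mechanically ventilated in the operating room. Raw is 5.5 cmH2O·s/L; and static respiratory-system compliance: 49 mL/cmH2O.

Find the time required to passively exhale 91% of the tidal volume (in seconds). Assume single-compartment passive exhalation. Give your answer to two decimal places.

τ = R × C = 5.5 × 49 mL/cmH2O = 5.5 × 0.049 L/cmH2O = 0.2695 s.
Exhaled fraction f = 1 − e^(−t/τ) → t = −τ·ln(1 − f) = −0.2695·ln(0.09) = 0.6489 s.

0.65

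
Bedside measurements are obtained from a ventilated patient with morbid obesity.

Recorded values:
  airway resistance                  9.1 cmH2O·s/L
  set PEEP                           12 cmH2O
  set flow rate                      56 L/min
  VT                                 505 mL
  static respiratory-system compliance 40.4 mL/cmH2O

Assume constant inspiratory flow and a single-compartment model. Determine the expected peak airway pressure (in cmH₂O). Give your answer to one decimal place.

Flow: 56 L/min ÷ 60 = 0.9333 L/s.
Equation of motion (constant flow): PIP = Vt/C + R·V̇ + PEEP.
PIP = 505/40.4 + 9.1×0.9333 + 12 = 12.5 + 8.493 + 12 = 32.993 cmH2O.

33.0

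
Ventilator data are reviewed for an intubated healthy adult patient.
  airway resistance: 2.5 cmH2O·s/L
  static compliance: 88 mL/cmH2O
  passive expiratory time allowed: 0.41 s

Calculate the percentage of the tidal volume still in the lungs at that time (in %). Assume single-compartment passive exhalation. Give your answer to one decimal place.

τ = R × C = 2.5 × 88 mL/cmH2O = 2.5 × 0.088 L/cmH2O = 0.22 s.
Passive exhalation: V(t)/V₀ = e^(−t/τ) = e^(−0.41/0.22) = 0.1551.
Fraction remaining = 0.1551 → 15.51%.

15.5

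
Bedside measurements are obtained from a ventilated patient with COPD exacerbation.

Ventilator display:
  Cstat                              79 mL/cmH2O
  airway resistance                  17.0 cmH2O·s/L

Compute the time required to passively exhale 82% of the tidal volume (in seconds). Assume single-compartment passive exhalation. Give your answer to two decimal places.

2.30

τ = R × C = 17.0 × 79 mL/cmH2O = 17.0 × 0.079 L/cmH2O = 1.343 s.
Exhaled fraction f = 1 − e^(−t/τ) → t = −τ·ln(1 − f) = −1.343·ln(0.18) = 2.303 s.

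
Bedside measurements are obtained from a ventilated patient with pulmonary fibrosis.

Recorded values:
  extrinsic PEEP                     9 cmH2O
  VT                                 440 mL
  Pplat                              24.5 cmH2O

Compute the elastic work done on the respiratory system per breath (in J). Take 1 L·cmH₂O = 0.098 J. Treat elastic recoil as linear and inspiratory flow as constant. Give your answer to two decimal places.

Elastic work ≈ ½ × (Pplat − PEEP) × Vt = 0.5 × (24.5 − 9) × 0.440 L = 0.5 × 15.5 × 0.440 = 3.41 L·cmH2O.
× 0.098 J/(L·cmH2O) → 0.3342 J.

0.33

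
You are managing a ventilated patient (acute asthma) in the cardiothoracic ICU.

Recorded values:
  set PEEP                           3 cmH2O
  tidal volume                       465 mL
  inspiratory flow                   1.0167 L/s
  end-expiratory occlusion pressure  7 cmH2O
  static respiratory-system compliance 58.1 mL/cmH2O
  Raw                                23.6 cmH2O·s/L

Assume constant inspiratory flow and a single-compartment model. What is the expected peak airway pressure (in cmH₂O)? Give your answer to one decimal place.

39.0

Total PEEP = 7 cmH2O (set 3 + intrinsic 4); this is the baseline alveolar pressure.
Equation of motion (constant flow): PIP = Vt/C + R·V̇ + PEEP.
PIP = 465/58.1 + 23.6×1.0167 + 7 = 8.003 + 23.994 + 7 = 38.997 cmH2O.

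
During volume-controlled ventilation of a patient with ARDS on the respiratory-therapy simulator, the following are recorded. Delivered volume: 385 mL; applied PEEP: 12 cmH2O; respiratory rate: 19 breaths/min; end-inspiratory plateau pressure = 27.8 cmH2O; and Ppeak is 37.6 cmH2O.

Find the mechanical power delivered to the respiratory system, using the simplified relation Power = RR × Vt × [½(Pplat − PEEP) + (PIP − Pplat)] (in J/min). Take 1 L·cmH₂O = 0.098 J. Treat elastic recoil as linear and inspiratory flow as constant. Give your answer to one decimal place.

Per-breath work = Vt × [½(Pplat−PEEP) + (PIP−Pplat)] = 0.385 × [0.5×15.8 + 9.8] = 0.385 × 17.7 = 6.815 L·cmH2O.
Power = 19 × 6.815 = 129.49 L·cmH2O/min.
× 0.098 J/(L·cmH2O) → 12.69 J/min.

12.7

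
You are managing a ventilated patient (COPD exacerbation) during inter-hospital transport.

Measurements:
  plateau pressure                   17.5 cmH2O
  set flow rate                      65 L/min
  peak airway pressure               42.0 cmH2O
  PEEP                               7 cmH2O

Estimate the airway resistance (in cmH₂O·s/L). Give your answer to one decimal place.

Flow: 65 L/min ÷ 60 = 1.0833 L/s.
Raw = (PIP − Pplat) / flow = (42.0 − 17.5) / 1.0833 = 24.5 / 1.0833 = 22.616 cmH2O·s/L.

22.6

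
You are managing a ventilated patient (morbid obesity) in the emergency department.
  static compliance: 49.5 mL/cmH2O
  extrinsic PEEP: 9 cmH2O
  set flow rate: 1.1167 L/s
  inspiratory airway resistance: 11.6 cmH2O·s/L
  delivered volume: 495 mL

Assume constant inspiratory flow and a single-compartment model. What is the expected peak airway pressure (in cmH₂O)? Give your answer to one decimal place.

32.0

Equation of motion (constant flow): PIP = Vt/C + R·V̇ + PEEP.
PIP = 495/49.5 + 11.6×1.1167 + 9 = 10.0 + 12.954 + 9 = 31.954 cmH2O.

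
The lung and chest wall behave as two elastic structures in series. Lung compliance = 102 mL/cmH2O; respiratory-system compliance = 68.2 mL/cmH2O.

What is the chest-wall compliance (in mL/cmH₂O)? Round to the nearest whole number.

1/Ccw = 1/Crs − 1/CL.
1/Ccw = 1/68.2 − 1/102 = 0.004859.
Ccw = 205.8 mL/cmH2O.

206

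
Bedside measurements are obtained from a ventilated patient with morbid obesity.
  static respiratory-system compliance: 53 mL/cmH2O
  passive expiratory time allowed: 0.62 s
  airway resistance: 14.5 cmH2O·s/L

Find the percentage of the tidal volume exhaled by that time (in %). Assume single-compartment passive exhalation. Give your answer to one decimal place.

τ = R × C = 14.5 × 53 mL/cmH2O = 14.5 × 0.053 L/cmH2O = 0.7685 s.
Passive exhalation: V(t)/V₀ = e^(−t/τ) = e^(−0.62/0.7685) = 0.4463.
Fraction exhaled = 1 − 0.4463 = 0.5537 → 55.37%.

55.4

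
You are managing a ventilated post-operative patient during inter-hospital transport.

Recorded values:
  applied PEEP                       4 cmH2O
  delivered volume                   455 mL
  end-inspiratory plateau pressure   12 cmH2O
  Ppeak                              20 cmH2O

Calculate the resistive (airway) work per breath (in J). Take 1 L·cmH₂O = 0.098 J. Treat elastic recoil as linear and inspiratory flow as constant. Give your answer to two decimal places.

0.36

With constant inspiratory flow the resistive pressure is constant at PIP − Pplat = 20 − 12 = 8.0 cmH2O, so resistive work = 8.0 × 0.455 = 3.64 L·cmH2O.
× 0.098 J/(L·cmH2O) → 0.3567 J.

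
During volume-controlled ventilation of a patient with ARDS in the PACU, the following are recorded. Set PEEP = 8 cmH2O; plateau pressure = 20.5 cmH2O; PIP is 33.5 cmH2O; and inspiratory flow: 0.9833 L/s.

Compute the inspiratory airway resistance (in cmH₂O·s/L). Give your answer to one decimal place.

Raw = (PIP − Pplat) / flow = (33.5 − 20.5) / 0.9833 = 13.0 / 0.9833 = 13.221 cmH2O·s/L.

13.2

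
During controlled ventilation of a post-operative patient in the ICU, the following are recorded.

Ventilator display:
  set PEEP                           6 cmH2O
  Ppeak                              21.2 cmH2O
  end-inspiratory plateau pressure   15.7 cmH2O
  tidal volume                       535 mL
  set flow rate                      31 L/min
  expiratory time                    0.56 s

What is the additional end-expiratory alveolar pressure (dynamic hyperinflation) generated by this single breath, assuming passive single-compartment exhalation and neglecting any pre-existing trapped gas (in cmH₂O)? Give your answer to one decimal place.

Flow: 31 L/min ÷ 60 = 0.5167 L/s.
R = (PIP − Pplat)/V̇ = (21.2 − 15.7) / 0.5167 = 5.5/0.5167 = 10.644 cmH2O·s/L.
C = Vt/(Pplat − PEEP) = 535.0 / (15.7 − 6) = 535.0/9.7 = 55.155 mL/cmH2O.
τ = R × C = 10.644 × 0.05516 L/cmH2O = 0.5871 s.
Fraction remaining = e^(−Te/τ) = e^(−0.56/0.5871) = 0.3853; trapped volume = 535.0 × 0.3853 = 206.14 mL.
Additional alveolar pressure from trapping ≈ V_trapped / C = 206.14 / 55.155 = 3.737 cmH2O.

3.7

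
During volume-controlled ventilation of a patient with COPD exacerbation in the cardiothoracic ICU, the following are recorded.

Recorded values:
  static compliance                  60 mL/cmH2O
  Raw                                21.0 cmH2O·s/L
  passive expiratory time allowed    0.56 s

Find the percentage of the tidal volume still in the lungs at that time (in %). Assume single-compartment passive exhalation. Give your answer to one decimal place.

64.1

τ = R × C = 21.0 × 60 mL/cmH2O = 21.0 × 0.060 L/cmH2O = 1.26 s.
Passive exhalation: V(t)/V₀ = e^(−t/τ) = e^(−0.56/1.26) = 0.6412.
Fraction remaining = 0.6412 → 64.12%.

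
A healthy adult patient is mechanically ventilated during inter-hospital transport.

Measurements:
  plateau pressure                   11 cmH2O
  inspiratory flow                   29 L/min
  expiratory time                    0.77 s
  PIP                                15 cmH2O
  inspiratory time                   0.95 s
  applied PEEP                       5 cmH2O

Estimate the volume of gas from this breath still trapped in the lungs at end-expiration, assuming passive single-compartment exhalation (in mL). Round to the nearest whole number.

Flow: 29 L/min ÷ 60 = 0.4833 L/s.
Vt = flow × Ti = 0.4833 L/s × 0.95 s × 1000 mL/L = 459.14 mL.
R = (PIP − Pplat)/V̇ = (15 − 11) / 0.4833 = 4.0/0.4833 = 8.276 cmH2O·s/L.
C = Vt/(Pplat − PEEP) = 459.14 / (11 − 5) = 459.14/6.0 = 76.523 mL/cmH2O.
τ = R × C = 8.276 × 0.07652 L/cmH2O = 0.6333 s.
Fraction remaining = e^(−Te/τ) = e^(−0.77/0.6333) = 0.2965.
Trapped volume = 459.14 × 0.2965 = 136.14 mL.

136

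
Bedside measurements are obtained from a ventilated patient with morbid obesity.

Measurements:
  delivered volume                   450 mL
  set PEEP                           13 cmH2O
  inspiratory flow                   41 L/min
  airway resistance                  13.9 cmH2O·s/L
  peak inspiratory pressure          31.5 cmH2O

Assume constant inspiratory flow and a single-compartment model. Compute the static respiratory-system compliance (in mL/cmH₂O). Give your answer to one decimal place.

Flow: 41 L/min ÷ 60 = 0.6833 L/s.
Equation of motion (constant flow): PIP = Vt/C + R·V̇ + PEEP.
Vt/C = PIP − R·V̇ − PEEP = 31.5 − 13.9×0.6833 − 13 = 31.5 − 9.498 − 13 = 9.002 cmH2O.
C = Vt / 9.002 = 450 / 9.002 = 49.989 mL/cmH2O.

50.0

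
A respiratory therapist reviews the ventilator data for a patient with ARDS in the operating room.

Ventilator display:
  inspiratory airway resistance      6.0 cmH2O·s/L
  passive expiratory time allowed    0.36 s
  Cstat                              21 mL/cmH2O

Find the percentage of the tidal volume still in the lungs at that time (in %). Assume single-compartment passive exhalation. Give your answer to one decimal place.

τ = R × C = 6.0 × 21 mL/cmH2O = 6.0 × 0.021 L/cmH2O = 0.126 s.
Passive exhalation: V(t)/V₀ = e^(−t/τ) = e^(−0.36/0.126) = 0.05743.
Fraction remaining = 0.05743 → 5.743%.

5.7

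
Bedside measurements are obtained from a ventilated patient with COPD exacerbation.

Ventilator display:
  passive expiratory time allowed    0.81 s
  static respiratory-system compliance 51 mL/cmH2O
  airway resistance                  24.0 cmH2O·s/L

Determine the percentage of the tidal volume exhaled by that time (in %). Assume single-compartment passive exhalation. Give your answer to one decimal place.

τ = R × C = 24.0 × 51 mL/cmH2O = 24.0 × 0.051 L/cmH2O = 1.224 s.
Passive exhalation: V(t)/V₀ = e^(−t/τ) = e^(−0.81/1.224) = 0.5159.
Fraction exhaled = 1 − 0.5159 = 0.4841 → 48.41%.

48.4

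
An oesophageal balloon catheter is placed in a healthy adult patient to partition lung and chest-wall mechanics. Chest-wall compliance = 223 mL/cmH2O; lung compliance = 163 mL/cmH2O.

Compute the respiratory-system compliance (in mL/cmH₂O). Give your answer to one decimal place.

Lung and chest wall are elastances in series: 1/Crs = 1/CL + 1/Ccw.
1/Crs = 1/163 + 1/223 = 0.01062.
Crs = 94.162 mL/cmH2O.

94.2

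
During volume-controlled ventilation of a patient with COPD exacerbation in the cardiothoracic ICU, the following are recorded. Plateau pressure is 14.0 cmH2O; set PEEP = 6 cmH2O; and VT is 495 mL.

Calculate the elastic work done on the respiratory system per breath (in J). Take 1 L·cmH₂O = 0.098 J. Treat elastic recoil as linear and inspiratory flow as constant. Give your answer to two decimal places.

Elastic work ≈ ½ × (Pplat − PEEP) × Vt = 0.5 × (14.0 − 6) × 0.495 L = 0.5 × 8.0 × 0.495 = 1.98 L·cmH2O.
× 0.098 J/(L·cmH2O) → 0.194 J.

0.19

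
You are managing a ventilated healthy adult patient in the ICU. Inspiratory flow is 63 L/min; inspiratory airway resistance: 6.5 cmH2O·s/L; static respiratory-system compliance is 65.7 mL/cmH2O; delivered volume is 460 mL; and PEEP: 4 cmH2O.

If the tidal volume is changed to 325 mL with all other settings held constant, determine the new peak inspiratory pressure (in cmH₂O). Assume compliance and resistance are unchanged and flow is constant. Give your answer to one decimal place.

15.8

Flow: 63 L/min ÷ 60 = 1.05 L/s.
PIP = Vt/C + R·V̇ + PEEP (constant-flow equation of motion).
Only the elastic term changes: ΔPIP = ΔVt / C = (325 − 460) / 65.7 = -2.055 cmH2O.
Original PIP = 460/65.7 + 6.5×1.05 + 4 = 17.827 cmH2O; new PIP = 17.827 + (-2.055) = 15.772 cmH2O.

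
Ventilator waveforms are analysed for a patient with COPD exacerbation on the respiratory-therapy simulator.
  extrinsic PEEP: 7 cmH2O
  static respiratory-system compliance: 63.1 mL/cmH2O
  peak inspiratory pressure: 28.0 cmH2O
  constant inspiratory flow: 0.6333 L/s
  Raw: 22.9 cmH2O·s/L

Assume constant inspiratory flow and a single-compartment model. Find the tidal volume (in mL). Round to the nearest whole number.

410

Equation of motion (constant flow): PIP = Vt/C + R·V̇ + PEEP.
Vt/C = PIP − R·V̇ − PEEP = 28.0 − 14.503 − 7 = 6.497 cmH2O.
Vt = C × 6.497 = 63.1 × 6.497 = 409.96 mL.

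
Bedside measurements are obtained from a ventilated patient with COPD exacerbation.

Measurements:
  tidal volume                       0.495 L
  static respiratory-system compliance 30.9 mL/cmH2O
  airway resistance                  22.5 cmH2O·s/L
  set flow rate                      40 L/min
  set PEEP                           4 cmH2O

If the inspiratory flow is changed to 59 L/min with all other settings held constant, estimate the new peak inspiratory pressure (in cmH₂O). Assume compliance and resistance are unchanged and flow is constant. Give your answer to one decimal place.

Flow: 40 L/min ÷ 60 = 0.6667 L/s.
New flow: 59 L/min ÷ 60 = 0.9833 L/s.
PIP = Vt/C + R·V̇ + PEEP (constant-flow equation of motion).
Only the resistive term changes: ΔPIP = R × ΔV̇ = 22.5 × (0.9833 − 0.6667) = 22.5 × 0.3166 = 7.124 cmH2O.
Original PIP = 495/30.9 + 22.5×0.6667 + 4 = 35.02 cmH2O; new PIP = 35.02 + (7.124) = 42.144 cmH2O.

42.1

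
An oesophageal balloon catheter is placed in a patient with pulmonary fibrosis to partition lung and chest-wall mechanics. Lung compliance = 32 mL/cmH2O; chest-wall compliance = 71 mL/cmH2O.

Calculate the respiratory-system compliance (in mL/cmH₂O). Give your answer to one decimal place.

Lung and chest wall are elastances in series: 1/Crs = 1/CL + 1/Ccw.
1/Crs = 1/32 + 1/71 = 0.04533.
Crs = 22.06 mL/cmH2O.

22.1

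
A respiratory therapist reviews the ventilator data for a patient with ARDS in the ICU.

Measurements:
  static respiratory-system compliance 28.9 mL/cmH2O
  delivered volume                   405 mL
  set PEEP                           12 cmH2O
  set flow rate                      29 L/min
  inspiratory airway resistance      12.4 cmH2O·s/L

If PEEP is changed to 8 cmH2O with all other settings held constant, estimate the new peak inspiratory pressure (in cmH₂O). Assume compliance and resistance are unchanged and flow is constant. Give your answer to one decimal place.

Flow: 29 L/min ÷ 60 = 0.4833 L/s.
PIP = Vt/C + R·V̇ + PEEP (constant-flow equation of motion).
Only the baseline term changes: ΔPIP = ΔPEEP = 8 − 12 = -4.0 cmH2O.
Original PIP = 405/28.9 + 12.4×0.4833 + 12 = 32.007 cmH2O; new PIP = 32.007 + (-4.0) = 28.007 cmH2O.

28.0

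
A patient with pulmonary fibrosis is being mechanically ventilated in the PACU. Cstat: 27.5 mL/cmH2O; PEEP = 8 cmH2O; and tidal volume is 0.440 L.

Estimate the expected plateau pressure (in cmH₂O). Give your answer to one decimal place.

Pplat = PEEP + Vt / Cstat = 8 + 440 / 27.5 = 8 + 16.0 = 24.0 cmH2O.

24.0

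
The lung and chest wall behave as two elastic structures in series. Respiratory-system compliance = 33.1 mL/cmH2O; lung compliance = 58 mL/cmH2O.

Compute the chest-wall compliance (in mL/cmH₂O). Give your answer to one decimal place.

1/Ccw = 1/Crs − 1/CL.
1/Ccw = 1/33.1 − 1/58 = 0.01297.
Ccw = 77.101 mL/cmH2O.

77.1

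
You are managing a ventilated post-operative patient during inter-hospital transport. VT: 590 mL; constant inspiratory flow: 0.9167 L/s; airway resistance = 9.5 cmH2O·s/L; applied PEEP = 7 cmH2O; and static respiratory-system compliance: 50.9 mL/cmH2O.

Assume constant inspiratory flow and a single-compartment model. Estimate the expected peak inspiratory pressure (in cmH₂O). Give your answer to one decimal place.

27.3

Equation of motion (constant flow): PIP = Vt/C + R·V̇ + PEEP.
PIP = 590/50.9 + 9.5×0.9167 + 7 = 11.591 + 8.709 + 7 = 27.3 cmH2O.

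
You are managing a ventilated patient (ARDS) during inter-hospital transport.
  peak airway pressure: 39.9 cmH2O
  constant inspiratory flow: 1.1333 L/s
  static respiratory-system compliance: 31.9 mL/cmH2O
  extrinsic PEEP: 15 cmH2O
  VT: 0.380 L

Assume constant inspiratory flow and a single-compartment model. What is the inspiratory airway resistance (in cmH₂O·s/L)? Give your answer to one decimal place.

11.5

Equation of motion (constant flow): PIP = Vt/C + R·V̇ + PEEP.
R·V̇ = PIP − Vt/C − PEEP = 39.9 − 380/31.9 − 15 = 39.9 − 11.912 − 15 = 12.988 cmH2O.
R = 12.988 / 1.1333 = 11.46 cmH2O·s/L.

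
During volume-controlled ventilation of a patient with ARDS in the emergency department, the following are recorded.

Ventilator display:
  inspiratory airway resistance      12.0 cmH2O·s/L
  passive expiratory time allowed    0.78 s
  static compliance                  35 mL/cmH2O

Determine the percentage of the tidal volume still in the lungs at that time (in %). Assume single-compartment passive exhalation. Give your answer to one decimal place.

15.6

τ = R × C = 12.0 × 35 mL/cmH2O = 12.0 × 0.035 L/cmH2O = 0.42 s.
Passive exhalation: V(t)/V₀ = e^(−t/τ) = e^(−0.78/0.42) = 0.1561.
Fraction remaining = 0.1561 → 15.61%.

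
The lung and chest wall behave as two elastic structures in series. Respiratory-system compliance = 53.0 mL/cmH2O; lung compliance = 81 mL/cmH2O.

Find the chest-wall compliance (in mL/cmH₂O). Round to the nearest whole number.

153

1/Ccw = 1/Crs − 1/CL.
1/Ccw = 1/53.0 − 1/81 = 0.006522.
Ccw = 153.33 mL/cmH2O.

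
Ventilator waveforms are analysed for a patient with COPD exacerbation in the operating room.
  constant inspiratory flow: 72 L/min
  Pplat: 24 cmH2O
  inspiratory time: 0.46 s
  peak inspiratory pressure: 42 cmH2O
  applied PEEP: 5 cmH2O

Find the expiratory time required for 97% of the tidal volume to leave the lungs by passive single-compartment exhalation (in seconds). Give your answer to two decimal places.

1.53

Flow: 72 L/min ÷ 60 = 1.2 L/s.
Vt = flow × Ti = 1.2 L/s × 0.46 s × 1000 mL/L = 552.0 mL.
R = (PIP − Pplat)/V̇ = (42 − 24) / 1.2 = 18.0/1.2 = 15.0 cmH2O·s/L.
C = Vt/(Pplat − PEEP) = 552.0 / (24 − 5) = 552.0/19.0 = 29.053 mL/cmH2O.
τ = R × C = 15.0 × 0.02905 L/cmH2O = 0.4358 s.
t = −τ·ln(1 − 0.97) = −0.4358·ln(0.03) = 1.528 s.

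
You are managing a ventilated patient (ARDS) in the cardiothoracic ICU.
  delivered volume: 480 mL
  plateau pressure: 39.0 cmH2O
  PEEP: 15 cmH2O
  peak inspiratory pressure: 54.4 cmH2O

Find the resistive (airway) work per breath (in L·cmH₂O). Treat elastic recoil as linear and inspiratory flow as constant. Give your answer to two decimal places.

With constant inspiratory flow the resistive pressure is constant at PIP − Pplat = 54.4 − 39.0 = 15.4 cmH2O, so resistive work = 15.4 × 0.480 = 7.392 L·cmH2O.

7.39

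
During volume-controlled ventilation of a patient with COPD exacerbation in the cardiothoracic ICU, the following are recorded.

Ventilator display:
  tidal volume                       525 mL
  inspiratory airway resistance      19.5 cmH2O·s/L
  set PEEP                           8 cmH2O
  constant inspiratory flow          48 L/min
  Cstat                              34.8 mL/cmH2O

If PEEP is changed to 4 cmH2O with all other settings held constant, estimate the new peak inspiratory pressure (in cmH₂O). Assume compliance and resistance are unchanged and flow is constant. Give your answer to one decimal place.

34.7

Flow: 48 L/min ÷ 60 = 0.8 L/s.
PIP = Vt/C + R·V̇ + PEEP (constant-flow equation of motion).
Only the baseline term changes: ΔPIP = ΔPEEP = 4 − 8 = -4.0 cmH2O.
Original PIP = 525/34.8 + 19.5×0.8 + 8 = 38.686 cmH2O; new PIP = 38.686 + (-4.0) = 34.686 cmH2O.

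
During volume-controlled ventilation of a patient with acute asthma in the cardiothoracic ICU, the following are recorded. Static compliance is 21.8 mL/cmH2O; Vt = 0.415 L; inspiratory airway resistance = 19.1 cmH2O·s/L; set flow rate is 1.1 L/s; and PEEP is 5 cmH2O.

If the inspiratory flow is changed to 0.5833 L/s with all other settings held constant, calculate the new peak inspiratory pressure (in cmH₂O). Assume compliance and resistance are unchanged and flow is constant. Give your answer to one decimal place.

PIP = Vt/C + R·V̇ + PEEP (constant-flow equation of motion).
Only the resistive term changes: ΔPIP = R × ΔV̇ = 19.1 × (0.5833 − 1.1) = 19.1 × -0.5167 = -9.869 cmH2O.
Original PIP = 415/21.8 + 19.1×1.1 + 5 = 45.047 cmH2O; new PIP = 45.047 + (-9.869) = 35.178 cmH2O.

35.2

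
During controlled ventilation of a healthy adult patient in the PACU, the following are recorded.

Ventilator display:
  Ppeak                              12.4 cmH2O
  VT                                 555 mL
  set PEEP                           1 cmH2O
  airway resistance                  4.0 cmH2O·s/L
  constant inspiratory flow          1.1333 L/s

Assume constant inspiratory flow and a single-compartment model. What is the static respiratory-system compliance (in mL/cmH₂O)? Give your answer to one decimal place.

Equation of motion (constant flow): PIP = Vt/C + R·V̇ + PEEP.
Vt/C = PIP − R·V̇ − PEEP = 12.4 − 4.0×1.1333 − 1 = 12.4 − 4.533 − 1 = 6.867 cmH2O.
C = Vt / 6.867 = 555 / 6.867 = 80.821 mL/cmH2O.

80.8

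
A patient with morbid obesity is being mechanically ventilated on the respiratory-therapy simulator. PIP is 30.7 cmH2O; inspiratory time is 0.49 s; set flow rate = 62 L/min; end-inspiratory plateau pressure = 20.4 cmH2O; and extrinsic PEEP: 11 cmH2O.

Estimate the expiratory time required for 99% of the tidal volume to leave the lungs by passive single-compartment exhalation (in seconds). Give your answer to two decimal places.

Flow: 62 L/min ÷ 60 = 1.0333 L/s.
Vt = flow × Ti = 1.0333 L/s × 0.49 s × 1000 mL/L = 506.32 mL.
R = (PIP − Pplat)/V̇ = (30.7 − 20.4) / 1.0333 = 10.3/1.0333 = 9.968 cmH2O·s/L.
C = Vt/(Pplat − PEEP) = 506.32 / (20.4 − 11) = 506.32/9.4 = 53.864 mL/cmH2O.
τ = R × C = 9.968 × 0.05386 L/cmH2O = 0.5369 s.
t = −τ·ln(1 − 0.99) = −0.5369·ln(0.01) = 2.473 s.

2.47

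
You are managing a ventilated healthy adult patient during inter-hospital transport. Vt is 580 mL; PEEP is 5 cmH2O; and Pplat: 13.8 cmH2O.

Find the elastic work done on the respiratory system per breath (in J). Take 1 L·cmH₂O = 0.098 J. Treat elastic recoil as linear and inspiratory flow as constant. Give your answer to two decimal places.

0.25

Elastic work ≈ ½ × (Pplat − PEEP) × Vt = 0.5 × (13.8 − 5) × 0.580 L = 0.5 × 8.8 × 0.580 = 2.552 L·cmH2O.
× 0.098 J/(L·cmH2O) → 0.2501 J.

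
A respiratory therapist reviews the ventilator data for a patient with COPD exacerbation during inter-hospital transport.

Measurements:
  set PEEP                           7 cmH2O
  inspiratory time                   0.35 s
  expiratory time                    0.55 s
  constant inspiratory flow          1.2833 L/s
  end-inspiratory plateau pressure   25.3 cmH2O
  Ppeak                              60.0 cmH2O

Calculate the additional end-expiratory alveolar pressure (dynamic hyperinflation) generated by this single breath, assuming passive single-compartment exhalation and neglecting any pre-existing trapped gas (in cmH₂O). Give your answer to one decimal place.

8.0

Vt = flow × Ti = 1.2833 L/s × 0.35 s × 1000 mL/L = 449.16 mL.
R = (PIP − Pplat)/V̇ = (60.0 − 25.3) / 1.2833 = 34.7/1.2833 = 27.04 cmH2O·s/L.
C = Vt/(Pplat − PEEP) = 449.16 / (25.3 − 7) = 449.16/18.3 = 24.544 mL/cmH2O.
τ = R × C = 27.04 × 0.02454 L/cmH2O = 0.6636 s.
Fraction remaining = e^(−Te/τ) = e^(−0.55/0.6636) = 0.4366; trapped volume = 449.16 × 0.4366 = 196.1 mL.
Additional alveolar pressure from trapping ≈ V_trapped / C = 196.1 / 24.544 = 7.99 cmH2O.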